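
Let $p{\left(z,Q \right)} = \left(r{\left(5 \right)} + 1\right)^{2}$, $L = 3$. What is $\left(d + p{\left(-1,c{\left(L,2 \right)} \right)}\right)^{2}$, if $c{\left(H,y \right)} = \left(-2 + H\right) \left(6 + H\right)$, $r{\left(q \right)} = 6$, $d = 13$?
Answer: $3844$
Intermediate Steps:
$p{\left(z,Q \right)} = 49$ ($p{\left(z,Q \right)} = \left(6 + 1\right)^{2} = 7^{2} = 49$)
$\left(d + p{\left(-1,c{\left(L,2 \right)} \right)}\right)^{2} = \left(13 + 49\right)^{2} = 62^{2} = 3844$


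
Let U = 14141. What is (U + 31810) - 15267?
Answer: 30684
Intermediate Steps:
(U + 31810) - 15267 = (14141 + 31810) - 15267 = 45951 - 15267 = 30684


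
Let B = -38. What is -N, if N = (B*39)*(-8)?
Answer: -11856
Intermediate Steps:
N = 11856 (N = -38*39*(-8) = -1482*(-8) = 11856)
-N = -1*11856 = -11856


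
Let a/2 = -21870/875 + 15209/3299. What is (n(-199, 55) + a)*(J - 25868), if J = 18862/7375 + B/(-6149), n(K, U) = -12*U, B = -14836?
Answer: 43136805675762500284/2380094478125 ≈ 1.8124e+7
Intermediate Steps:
J = 225397938/45348875 (J = 18862/7375 - 14836/(-6149) = 18862*(1/7375) - 14836*(-1/6149) = 18862/7375 + 14836/6149 = 225397938/45348875 ≈ 4.9703)
a = -23536502/577325 (a = 2*(-21870/875 + 15209/3299) = 2*(-21870*1/875 + 15209*(1/3299)) = 2*(-4374/175 + 15209/3299) = 2*(-11768251/577325) = -23536502/577325 ≈ -40.768)
(n(-199, 55) + a)*(J - 25868) = (-12*55 - 23536502/577325)*(225397938/45348875 - 25868) = (-660 - 23536502/577325)*(-1172859300562/45348875) = -404571002/577325*(-1172859300562/45348875) = 43136805675762500284/2380094478125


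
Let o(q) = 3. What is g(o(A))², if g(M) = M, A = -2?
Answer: 9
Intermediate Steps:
g(o(A))² = 3² = 9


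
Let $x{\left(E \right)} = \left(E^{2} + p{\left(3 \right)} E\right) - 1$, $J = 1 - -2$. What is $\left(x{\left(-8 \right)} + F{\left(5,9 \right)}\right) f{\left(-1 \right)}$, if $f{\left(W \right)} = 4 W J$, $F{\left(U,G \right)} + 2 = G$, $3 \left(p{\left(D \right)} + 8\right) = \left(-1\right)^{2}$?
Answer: $-1576$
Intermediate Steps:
$p{\left(D \right)} = - \frac{23}{3}$ ($p{\left(D \right)} = -8 + \frac{\left(-1\right)^{2}}{3} = -8 + \frac{1}{3} \cdot 1 = -8 + \frac{1}{3} = - \frac{23}{3}$)
$F{\left(U,G \right)} = -2 + G$
$J = 3$ ($J = 1 + 2 = 3$)
$f{\left(W \right)} = 12 W$ ($f{\left(W \right)} = 4 W 3 = 12 W$)
$x{\left(E \right)} = -1 + E^{2} - \frac{23 E}{3}$ ($x{\left(E \right)} = \left(E^{2} - \frac{23 E}{3}\right) - 1 = -1 + E^{2} - \frac{23 E}{3}$)
$\left(x{\left(-8 \right)} + F{\left(5,9 \right)}\right) f{\left(-1 \right)} = \left(\left(-1 + \left(-8\right)^{2} - - \frac{184}{3}\right) + \left(-2 + 9\right)\right) 12 \left(-1\right) = \left(\left(-1 + 64 + \frac{184}{3}\right) + 7\right) \left(-12\right) = \left(\frac{373}{3} + 7\right) \left(-12\right) = \frac{394}{3} \left(-12\right) = -1576$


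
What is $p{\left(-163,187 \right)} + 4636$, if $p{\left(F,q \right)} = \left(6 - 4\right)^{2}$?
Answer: $4640$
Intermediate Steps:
$p{\left(F,q \right)} = 4$ ($p{\left(F,q \right)} = 2^{2} = 4$)
$p{\left(-163,187 \right)} + 4636 = 4 + 4636 = 4640$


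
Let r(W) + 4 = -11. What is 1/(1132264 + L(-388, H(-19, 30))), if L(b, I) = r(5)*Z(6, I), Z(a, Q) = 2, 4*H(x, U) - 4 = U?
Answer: 1/1132234 ≈ 8.8321e-7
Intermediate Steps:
H(x, U) = 1 + U/4
r(W) = -15 (r(W) = -4 - 11 = -15)
L(b, I) = -30 (L(b, I) = -15*2 = -30)
1/(1132264 + L(-388, H(-19, 30))) = 1/(1132264 - 30) = 1/1132234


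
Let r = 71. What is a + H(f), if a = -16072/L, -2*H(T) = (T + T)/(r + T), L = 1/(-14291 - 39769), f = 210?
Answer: 244147501710/281 ≈ 8.6885e+8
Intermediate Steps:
L = -1/54060 (L = 1/(-54060) = -1/54060 ≈ -1.8498e-5)
H(T) = -T/(71 + T) (H(T) = -(T + T)/(2*(71 + T)) = -2*T/(2*(71 + T)) = -T/(71 + T))
a = 868852320 (a = -16072/(-1/54060) = -16072*(-54060) = 868852320)
a + H(f) = 868852320 - 1*210/(71 + 210) = 868852320 - 1*210/281 = 868852320 - 1*210*1/281 = 868852320 - 210/281 = 244147501710/281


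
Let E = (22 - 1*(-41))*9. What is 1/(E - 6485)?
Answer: -1/5918 ≈ -0.00016898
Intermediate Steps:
E = 567 (E = (22 + 41)*9 = 63*9 = 567)
1/(E - 6485) = 1/(567 - 6485) = 1/(-5918) = -1/5918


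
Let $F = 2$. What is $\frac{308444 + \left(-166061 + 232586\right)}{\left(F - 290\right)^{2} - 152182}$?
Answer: $- \frac{374969}{69238} \approx -5.4156$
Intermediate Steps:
$\frac{308444 + \left(-166061 + 232586\right)}{\left(F - 290\right)^{2} - 152182} = \frac{308444 + \left(-166061 + 232586\right)}{\left(2 - 290\right)^{2} - 152182} = \frac{308444 + 66525}{\left(-288\right)^{2} - 152182} = \frac{374969}{82944 - 152182} = \frac{374969}{-69238} = 374969 \left(- \frac{1}{69238}\right) = - \frac{374969}{69238}$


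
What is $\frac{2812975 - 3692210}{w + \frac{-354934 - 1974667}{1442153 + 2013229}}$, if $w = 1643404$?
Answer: $- \frac{132090990990}{246895055249} \approx -0.53501$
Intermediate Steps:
$\frac{2812975 - 3692210}{w + \frac{-354934 - 1974667}{1442153 + 2013229}} = \frac{2812975 - 3692210}{1643404 + \frac{-354934 - 1974667}{1442153 + 2013229}} = - \frac{879235}{1643404 - \frac{2329601}{3455382}} = - \frac{879235}{1643404 - \frac{101287}{150234}} = - \frac{879235}{\frac{246895055249}{150234}} = \left(-879235\right) \frac{150234}{246895055249} = - \frac{132090990990}{246895055249}$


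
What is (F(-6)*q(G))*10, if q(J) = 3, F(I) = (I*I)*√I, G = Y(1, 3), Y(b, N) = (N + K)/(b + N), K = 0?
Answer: 1080*I*√6 ≈ 2645.4*I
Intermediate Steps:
Y(b, N) = N/(N + b) (Y(b, N) = (N + 0)/(b + N) = N/(N + b))
G = ¾ (G = 3/(3 + 1) = 3/4 = 3*(¼) = ¾ ≈ 0.75000)
F(I) = I^(5/2) (F(I) = I²*√I = I^(5/2))
(F(-6)*q(G))*10 = ((-6)^(5/2)*3)*10 = ((36*I*√6)*3)*10 = (108*I*√6)*10 = 1080*I*√6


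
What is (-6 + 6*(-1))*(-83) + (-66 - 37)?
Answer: 893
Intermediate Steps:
(-6 + 6*(-1))*(-83) + (-66 - 37) = (-6 - 6)*(-83) - 103 = -12*(-83) - 103 = 996 - 103 = 893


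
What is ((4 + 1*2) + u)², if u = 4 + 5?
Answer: 225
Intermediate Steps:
u = 9
((4 + 1*2) + u)² = ((4 + 1*2) + 9)² = ((4 + 2) + 9)² = (6 + 9)² = 15² = 225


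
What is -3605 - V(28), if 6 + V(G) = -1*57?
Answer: -3542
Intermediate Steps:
V(G) = -63 (V(G) = -6 - 1*57 = -6 - 57 = -63)
-3605 - V(28) = -3605 - 1*(-63) = -3605 + 63 = -3542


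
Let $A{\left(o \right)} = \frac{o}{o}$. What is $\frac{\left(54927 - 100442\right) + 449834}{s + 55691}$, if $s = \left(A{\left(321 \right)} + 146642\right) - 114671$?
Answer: $\frac{134773}{29221} \approx 4.6122$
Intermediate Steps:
$A{\left(o \right)} = 1$
$s = 31972$ ($s = \left(1 + 146642\right) - 114671 = 146643 - 114671 = 31972$)
$\frac{\left(54927 - 100442\right) + 449834}{s + 55691} = \frac{\left(54927 - 100442\right) + 449834}{31972 + 55691} = \frac{-45515 + 449834}{87663} = 404319 \cdot \frac{1}{87663} = \frac{134773}{29221}$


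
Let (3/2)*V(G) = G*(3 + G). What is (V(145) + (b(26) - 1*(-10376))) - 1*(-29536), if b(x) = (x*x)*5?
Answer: 172796/3 ≈ 57599.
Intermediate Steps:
b(x) = 5*x² (b(x) = x²*5 = 5*x²)
V(G) = 2*G*(3 + G)/3 (V(G) = 2*(G*(3 + G))/3 = 2*G*(3 + G)/3)
(V(145) + (b(26) - 1*(-10376))) - 1*(-29536) = ((⅔)*145*(3 + 145) + (5*26² - 1*(-10376))) - 1*(-29536) = ((⅔)*145*148 + (5*676 + 10376)) + 29536 = (42920/3 + (3380 + 10376)) + 29536 = (42920/3 + 13756) + 29536 = 84188/3 + 29536 = 172796/3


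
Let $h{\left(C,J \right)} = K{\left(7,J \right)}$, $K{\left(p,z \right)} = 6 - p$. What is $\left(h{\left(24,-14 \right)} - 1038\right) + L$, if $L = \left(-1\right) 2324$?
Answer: $-3363$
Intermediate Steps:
$L = -2324$
$h{\left(C,J \right)} = -1$ ($h{\left(C,J \right)} = 6 - 7 = -1$)
$\left(h{\left(24,-14 \right)} - 1038\right) + L = \left(-1 - 1038\right) - 2324 = -1039 - 2324 = -3363$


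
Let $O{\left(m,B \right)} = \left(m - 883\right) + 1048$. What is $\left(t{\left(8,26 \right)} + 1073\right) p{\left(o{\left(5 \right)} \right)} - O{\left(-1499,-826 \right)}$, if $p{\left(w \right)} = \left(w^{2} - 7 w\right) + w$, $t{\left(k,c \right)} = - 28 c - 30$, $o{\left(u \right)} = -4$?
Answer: $13934$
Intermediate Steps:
$t{\left(k,c \right)} = -30 - 28 c$
$p{\left(w \right)} = w^{2} - 6 w$
$O{\left(m,B \right)} = 165 + m$ ($O{\left(m,B \right)} = \left(-883 + m\right) + 1048 = 165 + m$)
$\left(t{\left(8,26 \right)} + 1073\right) p{\left(o{\left(5 \right)} \right)} - O{\left(-1499,-826 \right)} = \left(\left(-30 - 728\right) + 1073\right) \left(- 4 \left(-6 - 4\right)\right) - \left(165 - 1499\right) = \left(\left(-30 - 728\right) + 1073\right) \left(\left(-4\right) \left(-10\right)\right) - -1334 = \left(-758 + 1073\right) 40 + 1334 = 315 \cdot 40 + 1334 = 12600 + 1334 = 13934$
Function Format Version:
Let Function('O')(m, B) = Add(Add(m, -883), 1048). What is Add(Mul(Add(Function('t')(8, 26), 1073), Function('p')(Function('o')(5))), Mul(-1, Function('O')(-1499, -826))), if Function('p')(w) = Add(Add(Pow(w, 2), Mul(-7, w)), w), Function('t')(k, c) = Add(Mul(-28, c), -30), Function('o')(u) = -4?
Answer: 13934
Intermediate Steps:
Function('t')(k, c) = Add(-30, Mul(-28, c))
Function('p')(w) = Add(Pow(w, 2), Mul(-6, w))
Function('O')(m, B) = Add(165, m) (Function('O')(m, B) = Add(Add(-883, m), 1048) = Add(165, m))
Add(Mul(Add(Function('t')(8, 26), 1073), Function('p')(Function('o')(5))), Mul(-1, Function('O')(-1499, -826))) = Add(Mul(Add(Add(-30, Mul(-28, 26)), 1073), Mul(-4, Add(-6, -4))), Mul(-1, Add(165, -1499))) = Add(Mul(Add(Add(-30, -728), 1073), Mul(-4, -10)), Mul(-1, -1334)) = Add(Mul(Add(-758, 1073), 40), 1334) = Add(Mul(315, 40), 1334) = Add(12600, 1334) = 13934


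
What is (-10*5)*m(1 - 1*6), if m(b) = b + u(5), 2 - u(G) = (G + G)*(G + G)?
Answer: 5150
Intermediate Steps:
u(G) = 2 - 4*G² (u(G) = 2 - (G + G)*(G + G) = 2 - 2*G*2*G = 2 - 4*G²)
m(b) = -98 + b (m(b) = b + (2 - 4*5²) = b + (2 - 4*25) = b + (2 - 100) = b - 98 = -98 + b)
(-10*5)*m(1 - 1*6) = (-10*5)*(-98 + (1 - 1*6)) = -50*(-98 + (1 - 6)) = -50*(-98 - 5) = -50*(-103) = 5150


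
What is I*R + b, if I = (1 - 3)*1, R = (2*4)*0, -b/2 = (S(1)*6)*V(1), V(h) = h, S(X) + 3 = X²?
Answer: 24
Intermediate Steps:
S(X) = -3 + X²
b = 24 (b = -2*(-3 + 1²)*6 = -2*(-3 + 1)*6 = -2*(-2*6) = -(-24) = -2*(-12) = 24)
R = 0 (R = 8*0 = 0)
I = -2 (I = -2*1 = -2)
I*R + b = -2*0 + 24 = 0 + 24 = 24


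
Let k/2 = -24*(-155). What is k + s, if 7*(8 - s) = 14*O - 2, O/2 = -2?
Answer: 52194/7 ≈ 7456.3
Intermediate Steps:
O = -4 (O = 2*(-2) = -4)
k = 7440 (k = 2*(-24*(-155)) = 2*3720 = 7440)
s = 114/7 (s = 8 - (14*(-4) - 2)/7 = 8 - (-56 - 2)/7 = 8 - ⅐*(-58) = 8 + 58/7 = 114/7 ≈ 16.286)
k + s = 7440 + 114/7 = 52194/7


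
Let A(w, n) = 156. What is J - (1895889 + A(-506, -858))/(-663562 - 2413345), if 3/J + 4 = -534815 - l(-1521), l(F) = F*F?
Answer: 1800139966993/2921277043940 ≈ 0.61622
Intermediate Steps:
l(F) = F**2
J = -1/949420 (J = 3/(-4 + (-534815 - 1*(-1521)**2)) = 3/(-4 + (-534815 - 1*2313441)) = 3/(-4 + (-534815 - 2313441)) = 3/(-4 - 2848256) = 3/(-2848260) = 3*(-1/2848260) = -1/949420 ≈ -1.0533e-6)
J - (1895889 + A(-506, -858))/(-663562 - 2413345) = -1/949420 - (1895889 + 156)/(-663562 - 2413345) = -1/949420 - 1896045/(-3076907) = -1/949420 - 1896045*(-1)/3076907 = -1/949420 - 1*(-1896045/3076907) = -1/949420 + 1896045/3076907 = 1800139966993/2921277043940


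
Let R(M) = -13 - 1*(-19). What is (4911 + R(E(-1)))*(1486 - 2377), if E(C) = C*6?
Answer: -4381047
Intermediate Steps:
E(C) = 6*C
R(M) = 6 (R(M) = -13 + 19 = 6)
(4911 + R(E(-1)))*(1486 - 2377) = (4911 + 6)*(1486 - 2377) = 4917*(-891) = -4381047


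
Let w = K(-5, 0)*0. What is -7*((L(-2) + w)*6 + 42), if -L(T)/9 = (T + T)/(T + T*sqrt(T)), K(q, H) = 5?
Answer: -42 - 252*I*sqrt(2) ≈ -42.0 - 356.38*I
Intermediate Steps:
L(T) = -18*T/(T + T**(3/2)) (L(T) = -9*(T + T)/(T + T*sqrt(T)) = -9*2*T/(T + T**(3/2)) = -18*T/(T + T**(3/2)))
w = 0 (w = 5*0 = 0)
-7*((L(-2) + w)*6 + 42) = -7*((-18*(-2)/(-2 + (-2)**(3/2)) + 0)*6 + 42) = -7*((-18*(-2)/(-2 - 2*I*sqrt(2)) + 0)*6 + 42) = -7*((36/(-2 - 2*I*sqrt(2)) + 0)*6 + 42) = -7*((36/(-2 - 2*I*sqrt(2)))*6 + 42) = -7*(216/(-2 - 2*I*sqrt(2)) + 42) = -7*(42 + 216/(-2 - 2*I*sqrt(2))) = -294 - 1512/(-2 - 2*I*sqrt(2))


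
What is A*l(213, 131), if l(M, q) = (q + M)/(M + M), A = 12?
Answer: 688/71 ≈ 9.6901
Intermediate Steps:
l(M, q) = (M + q)/(2*M) (l(M, q) = (M + q)/((2*M)) = (M + q)*(1/(2*M)) = (M + q)/(2*M))
A*l(213, 131) = 12*((½)*(213 + 131)/213) = 12*((½)*(1/213)*344) = 12*(172/213) = 688/71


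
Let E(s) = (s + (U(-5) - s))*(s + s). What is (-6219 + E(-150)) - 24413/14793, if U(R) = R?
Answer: -69832580/14793 ≈ -4720.6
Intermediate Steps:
E(s) = -10*s (E(s) = (s + (-5 - s))*(s + s) = -10*s)
(-6219 + E(-150)) - 24413/14793 = (-6219 - 10*(-150)) - 24413/14793 = (-6219 + 1500) - 24413*1/14793 = -4719 - 24413/14793 = -69832580/14793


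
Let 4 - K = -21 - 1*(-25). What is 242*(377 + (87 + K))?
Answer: 112288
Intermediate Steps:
K = 0 (K = 4 - (-21 - 1*(-25)) = 4 - (-21 + 25) = 4 - 1*4 = 4 - 4 = 0)
242*(377 + (87 + K)) = 242*(377 + (87 + 0)) = 242*(377 + 87) = 242*464 = 112288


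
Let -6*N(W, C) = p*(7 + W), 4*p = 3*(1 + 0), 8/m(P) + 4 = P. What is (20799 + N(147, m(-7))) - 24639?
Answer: -15437/4 ≈ -3859.3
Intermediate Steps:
m(P) = 8/(-4 + P)
p = ¾ (p = (3*(1 + 0))/4 = (3*1)/4 = (¼)*3 = ¾ ≈ 0.75000)
N(W, C) = -7/8 - W/8 (N(W, C) = -(7 + W)/8 = -(21/4 + 3*W/4)/6 = -7/8 - W/8)
(20799 + N(147, m(-7))) - 24639 = (20799 + (-7/8 - ⅛*147)) - 24639 = (20799 + (-7/8 - 147/8)) - 24639 = (20799 - 77/4) - 24639 = 83119/4 - 24639 = -15437/4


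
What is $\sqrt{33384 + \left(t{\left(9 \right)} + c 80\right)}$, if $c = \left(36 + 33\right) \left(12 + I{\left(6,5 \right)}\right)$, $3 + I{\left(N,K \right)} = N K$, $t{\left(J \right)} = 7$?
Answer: $\sqrt{248671} \approx 498.67$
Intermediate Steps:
$I{\left(N,K \right)} = -3 + K N$ ($I{\left(N,K \right)} = -3 + N K = -3 + K N$)
$c = 2691$ ($c = \left(36 + 33\right) \left(12 + \left(-3 + 5 \cdot 6\right)\right) = 69 \left(12 + \left(-3 + 30\right)\right) = 69 \left(12 + 27\right) = 69 \cdot 39 = 2691$)
$\sqrt{33384 + \left(t{\left(9 \right)} + c 80\right)} = \sqrt{33384 + \left(7 + 2691 \cdot 80\right)} = \sqrt{33384 + \left(7 + 215280\right)} = \sqrt{33384 + 215287} = \sqrt{248671}$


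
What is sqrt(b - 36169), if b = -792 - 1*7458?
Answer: I*sqrt(44419) ≈ 210.76*I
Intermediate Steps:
b = -8250 (b = -792 - 7458 = -8250)
sqrt(b - 36169) = sqrt(-8250 - 36169) = sqrt(-44419) = I*sqrt(44419)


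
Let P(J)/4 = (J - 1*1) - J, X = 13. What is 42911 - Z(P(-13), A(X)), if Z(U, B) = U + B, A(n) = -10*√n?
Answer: 42915 + 10*√13 ≈ 42951.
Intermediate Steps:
P(J) = -4 (P(J) = 4*((J - 1*1) - J) = 4*((J - 1) - J) = 4*((-1 + J) - J) = 4*(-1) = -4)
Z(U, B) = B + U
42911 - Z(P(-13), A(X)) = 42911 - (-10*√13 - 4) = 42911 - (-4 - 10*√13) = 42911 + (4 + 10*√13) = 42915 + 10*√13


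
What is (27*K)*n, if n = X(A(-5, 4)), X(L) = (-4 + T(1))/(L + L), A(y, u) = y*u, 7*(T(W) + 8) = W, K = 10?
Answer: 2241/28 ≈ 80.036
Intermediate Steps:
T(W) = -8 + W/7
A(y, u) = u*y
X(L) = -83/(14*L) (X(L) = (-4 + (-8 + (1/7)*1))/(L + L) = (-4 + (-8 + 1/7))/((2*L)) = (-4 - 55/7)*(1/(2*L)) = -83/(14*L))
n = 83/280 (n = -83/(14*(4*(-5))) = -83/14/(-20) = -83/14*(-1/20) = 83/280 ≈ 0.29643)
(27*K)*n = (27*10)*(83/280) = 270*(83/280) = 2241/28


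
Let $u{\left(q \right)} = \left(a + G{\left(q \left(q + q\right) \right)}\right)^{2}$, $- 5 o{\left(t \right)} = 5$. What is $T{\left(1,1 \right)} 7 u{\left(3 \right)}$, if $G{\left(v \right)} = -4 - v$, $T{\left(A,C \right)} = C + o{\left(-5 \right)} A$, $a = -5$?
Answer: $0$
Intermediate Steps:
$o{\left(t \right)} = -1$ ($o{\left(t \right)} = \left(- \frac{1}{5}\right) 5 = -1$)
$T{\left(A,C \right)} = C - A$
$u{\left(q \right)} = \left(-9 - 2 q^{2}\right)^{2}$ ($u{\left(q \right)} = \left(-5 - \left(4 + q \left(q + q\right)\right)\right)^{2} = \left(-5 - \left(4 + q 2 q\right)\right)^{2} = \left(-5 - \left(4 + 2 q^{2}\right)\right)^{2} = \left(-9 - 2 q^{2}\right)^{2}$)
$T{\left(1,1 \right)} 7 u{\left(3 \right)} = \left(1 - 1\right) 7 \left(9 + 2 \cdot 3^{2}\right)^{2} = \left(1 - 1\right) 7 \left(9 + 2 \cdot 9\right)^{2} = 0 \cdot 7 \left(9 + 18\right)^{2} = 0 \cdot 27^{2} = 0 \cdot 729 = 0$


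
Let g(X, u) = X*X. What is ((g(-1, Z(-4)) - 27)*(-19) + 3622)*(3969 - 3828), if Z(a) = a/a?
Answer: 580356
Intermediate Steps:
Z(a) = 1
g(X, u) = X**2
((g(-1, Z(-4)) - 27)*(-19) + 3622)*(3969 - 3828) = (((-1)**2 - 27)*(-19) + 3622)*(3969 - 3828) = ((1 - 27)*(-19) + 3622)*141 = (-26*(-19) + 3622)*141 = (494 + 3622)*141 = 4116*141 = 580356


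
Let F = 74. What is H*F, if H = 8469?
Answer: 626706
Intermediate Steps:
H*F = 8469*74 = 626706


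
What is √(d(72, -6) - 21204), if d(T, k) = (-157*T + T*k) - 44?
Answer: 2*I*√8246 ≈ 181.61*I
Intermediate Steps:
d(T, k) = -44 - 157*T + T*k
√(d(72, -6) - 21204) = √((-44 - 157*72 + 72*(-6)) - 21204) = √((-44 - 11304 - 432) - 21204) = √(-11780 - 21204) = √(-32984) = 2*I*√8246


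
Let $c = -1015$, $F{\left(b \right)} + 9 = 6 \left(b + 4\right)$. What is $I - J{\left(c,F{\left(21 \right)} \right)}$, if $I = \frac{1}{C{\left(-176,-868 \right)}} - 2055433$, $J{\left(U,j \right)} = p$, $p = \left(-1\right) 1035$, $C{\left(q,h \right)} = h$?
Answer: $- \frac{1783217465}{868} \approx -2.0544 \cdot 10^{6}$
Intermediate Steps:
$F{\left(b \right)} = 15 + 6 b$ ($F{\left(b \right)} = -9 + 6 \left(b + 4\right) = -9 + 6 \left(4 + b\right) = -9 + \left(24 + 6 b\right) = 15 + 6 b$)
$p = -1035$
$J{\left(U,j \right)} = -1035$
$I = - \frac{1784115845}{868}$ ($I = \frac{1}{-868} - 2055433 = - \frac{1}{868} - 2055433 = - \frac{1784115845}{868} \approx -2.0554 \cdot 10^{6}$)
$I - J{\left(c,F{\left(21 \right)} \right)} = - \frac{1784115845}{868} - -1035 = - \frac{1784115845}{868} + 1035 = - \frac{1783217465}{868}$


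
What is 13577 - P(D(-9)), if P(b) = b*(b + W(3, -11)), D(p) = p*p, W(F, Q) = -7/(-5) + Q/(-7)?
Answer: 237136/35 ≈ 6775.3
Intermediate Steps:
W(F, Q) = 7/5 - Q/7 (W(F, Q) = -7*(-⅕) + Q*(-⅐) = 7/5 - Q/7)
D(p) = p²
P(b) = b*(104/35 + b) (P(b) = b*(b + (7/5 - ⅐*(-11))) = b*(b + (7/5 + 11/7)) = b*(b + 104/35) = b*(104/35 + b))
13577 - P(D(-9)) = 13577 - (-9)²*(104 + 35*(-9)²)/35 = 13577 - 81*(104 + 35*81)/35 = 13577 - 81*(104 + 2835)/35 = 13577 - 81*2939/35 = 13577 - 1*238059/35 = 13577 - 238059/35 = 237136/35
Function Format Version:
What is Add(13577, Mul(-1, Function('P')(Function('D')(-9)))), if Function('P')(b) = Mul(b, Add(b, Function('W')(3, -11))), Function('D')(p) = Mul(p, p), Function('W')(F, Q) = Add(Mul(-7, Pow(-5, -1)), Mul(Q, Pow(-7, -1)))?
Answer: Rational(237136, 35) ≈ 6775.3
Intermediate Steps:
Function('W')(F, Q) = Add(Rational(7, 5), Mul(Rational(-1, 7), Q)) (Function('W')(F, Q) = Add(Mul(-7, Rational(-1, 5)), Mul(Q, Rational(-1, 7))) = Add(Rational(7, 5), Mul(Rational(-1, 7), Q)))
Function('D')(p) = Pow(p, 2)
Function('P')(b) = Mul(b, Add(Rational(104, 35), b)) (Function('P')(b) = Mul(b, Add(b, Add(Rational(7, 5), Mul(Rational(-1, 7), -11)))) = Mul(b, Add(b, Add(Rational(7, 5), Rational(11, 7)))) = Mul(b, Add(b, Rational(104, 35))) = Mul(b, Add(Rational(104, 35), b)))
Add(13577, Mul(-1, Function('P')(Function('D')(-9)))) = Add(13577, Mul(-1, Mul(Rational(1, 35), Pow(-9, 2), Add(104, Mul(35, Pow(-9, 2)))))) = Add(13577, Mul(-1, Mul(Rational(1, 35), 81, Add(104, Mul(35, 81))))) = Add(13577, Mul(-1, Mul(Rational(1, 35), 81, Add(104, 2835)))) = Add(13577, Mul(-1, Mul(Rational(1, 35), 81, 2939))) = Add(13577, Mul(-1, Rational(238059, 35))) = Add(13577, Rational(-238059, 35)) = Rational(237136, 35)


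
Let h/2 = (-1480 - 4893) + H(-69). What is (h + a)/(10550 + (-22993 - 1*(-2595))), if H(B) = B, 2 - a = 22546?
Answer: 8857/2462 ≈ 3.5975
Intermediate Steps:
a = -22544 (a = 2 - 1*22546 = 2 - 22546 = -22544)
h = -12884 (h = 2*((-1480 - 4893) - 69) = 2*(-6373 - 69) = 2*(-6442) = -12884)
(h + a)/(10550 + (-22993 - 1*(-2595))) = (-12884 - 22544)/(10550 + (-22993 - 1*(-2595))) = -35428/(10550 + (-22993 + 2595)) = -35428/(10550 - 20398) = -35428/(-9848) = -35428*(-1/9848) = 8857/2462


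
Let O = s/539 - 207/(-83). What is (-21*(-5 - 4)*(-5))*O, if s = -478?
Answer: -9706365/6391 ≈ -1518.8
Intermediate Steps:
O = 71899/44737 (O = -478/539 - 207/(-83) = -478*1/539 - 207*(-1/83) = -478/539 + 207/83 = 71899/44737 ≈ 1.6071)
(-21*(-5 - 4)*(-5))*O = -21*(-5 - 4)*(-5)*(71899/44737) = -(-189)*(-5)*(71899/44737) = -21*45*(71899/44737) = -945*71899/44737 = -9706365/6391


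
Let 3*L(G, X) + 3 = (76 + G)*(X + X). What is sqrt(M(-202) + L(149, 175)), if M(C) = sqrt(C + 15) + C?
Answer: sqrt(26047 + I*sqrt(187)) ≈ 161.39 + 0.0424*I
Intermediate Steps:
L(G, X) = -1 + 2*X*(76 + G)/3 (L(G, X) = -1 + ((76 + G)*(X + X))/3 = -1 + ((76 + G)*(2*X))/3 = -1 + (2*X*(76 + G))/3 = -1 + 2*X*(76 + G)/3)
M(C) = C + sqrt(15 + C) (M(C) = sqrt(15 + C) + C = C + sqrt(15 + C))
sqrt(M(-202) + L(149, 175)) = sqrt((-202 + sqrt(15 - 202)) + (-1 + (152/3)*175 + (2/3)*149*175)) = sqrt((-202 + sqrt(-187)) + (-1 + 26600/3 + 52150/3)) = sqrt((-202 + I*sqrt(187)) + 26249) = sqrt(26047 + I*sqrt(187))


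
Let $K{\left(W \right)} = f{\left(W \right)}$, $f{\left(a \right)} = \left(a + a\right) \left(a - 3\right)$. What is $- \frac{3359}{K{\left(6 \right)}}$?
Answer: $- \frac{3359}{36} \approx -93.306$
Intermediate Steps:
$f{\left(a \right)} = 2 a \left(-3 + a\right)$
$K{\left(W \right)} = 2 W \left(-3 + W\right)$
$- \frac{3359}{K{\left(6 \right)}} = - \frac{3359}{2 \cdot 6 \left(-3 + 6\right)} = - \frac{3359}{2 \cdot 6 \cdot 3} = - \frac{3359}{36}$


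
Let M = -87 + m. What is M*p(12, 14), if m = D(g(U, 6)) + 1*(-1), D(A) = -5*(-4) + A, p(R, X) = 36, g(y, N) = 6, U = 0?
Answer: -2232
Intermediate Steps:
D(A) = 20 + A
m = 25 (m = (20 + 6) + 1*(-1) = 26 - 1 = 25)
M = -62 (M = -87 + 25 = -62)
M*p(12, 14) = -62*36 = -2232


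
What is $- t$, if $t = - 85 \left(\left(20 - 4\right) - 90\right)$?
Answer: $-6290$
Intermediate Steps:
$t = 6290$ ($t = - 85 \left(16 - 90\right) = \left(-85\right) \left(-74\right) = 6290$)
$- t = \left(-1\right) 6290 = -6290$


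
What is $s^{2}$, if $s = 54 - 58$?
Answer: $16$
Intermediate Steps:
$s = -4$
$s^{2} = \left(-4\right)^{2} = 16$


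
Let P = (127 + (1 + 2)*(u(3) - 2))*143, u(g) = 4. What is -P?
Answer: -19019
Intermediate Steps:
P = 19019 (P = (127 + (1 + 2)*(4 - 2))*143 = (127 + 3*2)*143 = (127 + 6)*143 = 133*143 = 19019)
-P = -1*19019 = -19019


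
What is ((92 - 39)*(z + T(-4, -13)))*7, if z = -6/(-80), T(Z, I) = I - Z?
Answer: -132447/40 ≈ -3311.2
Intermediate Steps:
z = 3/40 (z = -6*(-1/80) = 3/40 ≈ 0.075000)
((92 - 39)*(z + T(-4, -13)))*7 = ((92 - 39)*(3/40 + (-13 - 1*(-4))))*7 = (53*(3/40 + (-13 + 4)))*7 = (53*(3/40 - 9))*7 = (53*(-357/40))*7 = -18921/40*7 = -132447/40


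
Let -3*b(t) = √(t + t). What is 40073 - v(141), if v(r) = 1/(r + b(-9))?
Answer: 796771318/19883 - I*√2/19883 ≈ 40073.0 - 7.1127e-5*I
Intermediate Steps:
b(t) = -√2*√t/3 (b(t) = -√(t + t)/3 = -√2*√t/3)
v(r) = 1/(r - I*√2) (v(r) = 1/(r - √2*√(-9)/3) = 1/(r - √2*3*I/3) = 1/(r - I*√2))
40073 - v(141) = 40073 - 1/(141 - I*√2)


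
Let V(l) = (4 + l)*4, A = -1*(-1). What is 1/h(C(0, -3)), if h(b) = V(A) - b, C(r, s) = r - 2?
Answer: 1/22 ≈ 0.045455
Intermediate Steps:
C(r, s) = -2 + r
A = 1
V(l) = 16 + 4*l
h(b) = 20 - b (h(b) = (16 + 4*1) - b = (16 + 4) - b = 20 - b)
1/h(C(0, -3)) = 1/(20 - (-2 + 0)) = 1/(20 - 1*(-2)) = 1/(20 + 2) = 1/22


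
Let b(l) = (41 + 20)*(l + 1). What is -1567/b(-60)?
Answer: 1567/3599 ≈ 0.43540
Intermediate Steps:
b(l) = 61 + 61*l (b(l) = 61*(1 + l) = 61 + 61*l)
-1567/b(-60) = -1567/(61 + 61*(-60)) = -1567/(61 - 3660) = -1567/(-3599) = -1567*(-1/3599) = 1567/3599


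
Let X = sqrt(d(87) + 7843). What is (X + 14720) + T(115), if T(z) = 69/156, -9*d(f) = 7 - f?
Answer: 765463/52 + sqrt(70667)/3 ≈ 14809.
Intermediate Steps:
d(f) = -7/9 + f/9 (d(f) = -(7 - f)/9 = -7/9 + f/9)
T(z) = 23/52 (T(z) = 69*(1/156) = 23/52)
X = sqrt(70667)/3 (X = sqrt((-7/9 + (1/9)*87) + 7843) = sqrt((-7/9 + 29/3) + 7843) = sqrt(80/9 + 7843) = sqrt(70667/9) = sqrt(70667)/3 ≈ 88.611)
(X + 14720) + T(115) = (sqrt(70667)/3 + 14720) + 23/52 = (14720 + sqrt(70667)/3) + 23/52 = 765463/52 + sqrt(70667)/3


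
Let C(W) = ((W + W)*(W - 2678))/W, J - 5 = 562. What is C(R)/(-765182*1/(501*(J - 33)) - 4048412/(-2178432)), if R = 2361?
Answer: 570213168704/900939967 ≈ 632.91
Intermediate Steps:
J = 567 (J = 5 + 562 = 567)
C(W) = -5356 + 2*W (C(W) = ((2*W)*(-2678 + W))/W = (2*W*(-2678 + W))/W = -5356 + 2*W)
C(R)/(-765182*1/(501*(J - 33)) - 4048412/(-2178432)) = (-5356 + 2*2361)/(-765182*1/(501*(567 - 33)) - 4048412/(-2178432)) = (-5356 + 4722)/(-765182/(534*501) - 4048412*(-1/2178432)) = -634/(-765182/267534 + 1012103/544608) = -634/(-765182*1/267534 + 1012103/544608) = -634/(-382591/133767 + 1012103/544608) = -634/(-900939967/899389856) = -634*(-899389856/900939967) = 570213168704/900939967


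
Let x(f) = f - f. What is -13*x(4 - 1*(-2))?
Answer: 0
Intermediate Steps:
x(f) = 0
-13*x(4 - 1*(-2)) = -13*0 = 0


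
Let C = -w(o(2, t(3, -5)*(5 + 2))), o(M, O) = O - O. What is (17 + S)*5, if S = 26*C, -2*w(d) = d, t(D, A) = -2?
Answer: 85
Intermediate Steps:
o(M, O) = 0
w(d) = -d/2
C = 0 (C = -(-1)*0/2 = -1*0 = 0)
S = 0 (S = 26*0 = 0)
(17 + S)*5 = (17 + 0)*5 = 17*5 = 85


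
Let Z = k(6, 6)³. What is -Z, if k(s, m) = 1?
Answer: -1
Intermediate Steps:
Z = 1 (Z = 1³ = 1)
-Z = -1*1 = -1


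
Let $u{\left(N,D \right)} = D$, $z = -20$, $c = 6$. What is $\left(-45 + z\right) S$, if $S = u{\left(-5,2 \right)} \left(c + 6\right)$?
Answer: $-1560$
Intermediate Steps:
$S = 24$ ($S = 2 \left(6 + 6\right) = 2 \cdot 12 = 24$)
$\left(-45 + z\right) S = \left(-45 - 20\right) 24 = \left(-65\right) 24 = -1560$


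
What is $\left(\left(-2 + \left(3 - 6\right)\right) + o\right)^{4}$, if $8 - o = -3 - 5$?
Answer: $14641$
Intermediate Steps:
$o = 16$ ($o = 8 - \left(-3 - 5\right) = 8 - -8 = 8 + 8 = 16$)
$\left(\left(-2 + \left(3 - 6\right)\right) + o\right)^{4} = \left(\left(-2 + \left(3 - 6\right)\right) + 16\right)^{4} = \left(\left(-2 - 3\right) + 16\right)^{4} = \left(-5 + 16\right)^{4} = 11^{4} = 14641$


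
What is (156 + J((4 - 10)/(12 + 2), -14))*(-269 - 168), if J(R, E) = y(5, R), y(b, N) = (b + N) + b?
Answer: -506483/7 ≈ -72355.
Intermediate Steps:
y(b, N) = N + 2*b (y(b, N) = (N + b) + b = N + 2*b)
J(R, E) = 10 + R (J(R, E) = R + 2*5 = R + 10 = 10 + R)
(156 + J((4 - 10)/(12 + 2), -14))*(-269 - 168) = (156 + (10 + (4 - 10)/(12 + 2)))*(-269 - 168) = (156 + (10 - 6/14))*(-437) = (156 + (10 - 6*1/14))*(-437) = (156 + (10 - 3/7))*(-437) = (156 + 67/7)*(-437) = (1159/7)*(-437) = -506483/7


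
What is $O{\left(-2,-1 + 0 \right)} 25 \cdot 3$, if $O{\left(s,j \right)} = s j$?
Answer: $150$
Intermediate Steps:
$O{\left(s,j \right)} = j s$
$O{\left(-2,-1 + 0 \right)} 25 \cdot 3 = \left(-1 + 0\right) \left(-2\right) 25 \cdot 3 = \left(-1\right) \left(-2\right) 25 \cdot 3 = 2 \cdot 25 \cdot 3 = 50 \cdot 3 = 150$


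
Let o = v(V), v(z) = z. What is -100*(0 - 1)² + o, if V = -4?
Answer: -104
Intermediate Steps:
o = -4
-100*(0 - 1)² + o = -100*(0 - 1)² - 4 = -100*(-1)² - 4 = -100*1 - 4 = -100 - 4 = -104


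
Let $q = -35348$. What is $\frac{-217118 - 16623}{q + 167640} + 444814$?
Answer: $\frac{58845099947}{132292} \approx 4.4481 \cdot 10^{5}$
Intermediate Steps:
$\frac{-217118 - 16623}{q + 167640} + 444814 = \frac{-217118 - 16623}{-35348 + 167640} + 444814 = - \frac{233741}{132292} + 444814 = \frac{58845099947}{132292}$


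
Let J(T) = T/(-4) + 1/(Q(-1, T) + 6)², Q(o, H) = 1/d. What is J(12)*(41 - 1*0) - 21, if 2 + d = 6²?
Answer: -146444/1025 ≈ -142.87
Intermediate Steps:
d = 34 (d = -2 + 6² = -2 + 36 = 34)
Q(o, H) = 1/34
J(T) = 1156/42025 - T/4 (J(T) = T/(-4) + 1/(1/34 + 6)² = T*(-¼) + 1/(205/34)² = -T/4 + 1/(42025/1156) = -T/4 + 1*(1156/42025) = -T/4 + 1156/42025 = 1156/42025 - T/4)
J(12)*(41 - 1*0) - 21 = (1156/42025 - ¼*12)*(41 - 1*0) - 21 = (1156/42025 - 3)*(41 + 0) - 21 = -124919/42025*41 - 21 = -124919/1025 - 21 = -146444/1025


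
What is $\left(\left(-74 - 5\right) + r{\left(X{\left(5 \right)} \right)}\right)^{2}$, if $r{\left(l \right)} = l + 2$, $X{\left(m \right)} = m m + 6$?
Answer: $2116$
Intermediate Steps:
$X{\left(m \right)} = 6 + m^{2}$ ($X{\left(m \right)} = m^{2} + 6 = 6 + m^{2}$)
$r{\left(l \right)} = 2 + l$
$\left(\left(-74 - 5\right) + r{\left(X{\left(5 \right)} \right)}\right)^{2} = \left(\left(-74 - 5\right) + \left(2 + \left(6 + 5^{2}\right)\right)\right)^{2} = \left(-79 + \left(2 + \left(6 + 25\right)\right)\right)^{2} = \left(-79 + \left(2 + 31\right)\right)^{2} = \left(-79 + 33\right)^{2} = \left(-46\right)^{2} = 2116$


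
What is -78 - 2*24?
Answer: -126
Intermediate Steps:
-78 - 2*24 = -78 - 48 = -126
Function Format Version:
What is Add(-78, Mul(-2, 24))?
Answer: -126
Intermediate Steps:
Add(-78, Mul(-2, 24)) = Add(-78, -48) = -126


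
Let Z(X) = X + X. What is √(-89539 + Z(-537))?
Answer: I*√90613 ≈ 301.02*I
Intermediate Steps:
Z(X) = 2*X
√(-89539 + Z(-537)) = √(-89539 + 2*(-537)) = √(-89539 - 1074) = √(-90613) = I*√90613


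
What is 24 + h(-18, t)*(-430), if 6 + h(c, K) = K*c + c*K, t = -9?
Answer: -136716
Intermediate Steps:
h(c, K) = -6 + 2*K*c (h(c, K) = -6 + (K*c + c*K) = -6 + (K*c + K*c) = -6 + 2*K*c)
24 + h(-18, t)*(-430) = 24 + (-6 + 2*(-9)*(-18))*(-430) = 24 + (-6 + 324)*(-430) = 24 + 318*(-430) = 24 - 136740 = -136716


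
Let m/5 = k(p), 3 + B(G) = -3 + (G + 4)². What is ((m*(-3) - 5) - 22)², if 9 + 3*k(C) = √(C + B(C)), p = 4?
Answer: 1874 - 180*√62 ≈ 456.68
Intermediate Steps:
B(G) = -6 + (4 + G)² (B(G) = -3 + (-3 + (G + 4)²) = -3 + (-3 + (4 + G)²) = -6 + (4 + G)²)
k(C) = -3 + √(-6 + C + (4 + C)²)/3 (k(C) = -3 + √(C + (-6 + (4 + C)²))/3 = -3 + √(-6 + C + (4 + C)²)/3)
m = -15 + 5*√62/3 (m = 5*(-3 + √(-6 + 4 + (4 + 4)²)/3) = 5*(-3 + √(-6 + 4 + 8²)/3) = 5*(-3 + √(-6 + 4 + 64)/3) = 5*(-3 + √62/3) = -15 + 5*√62/3 ≈ -1.8767)
((m*(-3) - 5) - 22)² = (((-15 + 5*√62/3)*(-3) - 5) - 22)² = (((45 - 5*√62) - 5) - 22)² = ((40 - 5*√62) - 22)² = (18 - 5*√62)²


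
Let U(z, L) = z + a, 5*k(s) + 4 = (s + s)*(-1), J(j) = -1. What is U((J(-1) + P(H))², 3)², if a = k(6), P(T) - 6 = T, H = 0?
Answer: 11881/25 ≈ 475.24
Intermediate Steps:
k(s) = -⅘ - 2*s/5 (k(s) = -⅘ + ((s + s)*(-1))/5 = -⅘ + ((2*s)*(-1))/5 = -⅘ + (-2*s)/5 = -⅘ - 2*s/5)
P(T) = 6 + T
a = -16/5 (a = -⅘ - ⅖*6 = -⅘ - 12/5 = -16/5 ≈ -3.2000)
U(z, L) = -16/5 + z (U(z, L) = z - 16/5 = -16/5 + z)
U((J(-1) + P(H))², 3)² = (-16/5 + (-1 + (6 + 0))²)² = (-16/5 + (-1 + 6)²)² = (-16/5 + 5²)² = (-16/5 + 25)² = (109/5)² = 11881/25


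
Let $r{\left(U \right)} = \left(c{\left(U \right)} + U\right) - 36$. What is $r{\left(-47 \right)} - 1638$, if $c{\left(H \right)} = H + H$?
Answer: $-1815$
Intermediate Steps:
$c{\left(H \right)} = 2 H$
$r{\left(U \right)} = -36 + 3 U$ ($r{\left(U \right)} = \left(2 U + U\right) - 36 = 3 U - 36 = -36 + 3 U$)
$r{\left(-47 \right)} - 1638 = \left(-36 + 3 \left(-47\right)\right) - 1638 = \left(-36 - 141\right) - 1638 = -177 - 1638 = -1815$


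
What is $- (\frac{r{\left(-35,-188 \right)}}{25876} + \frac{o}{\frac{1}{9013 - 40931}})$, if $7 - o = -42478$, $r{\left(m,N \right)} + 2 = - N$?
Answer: $\frac{17544396743647}{12938} \approx 1.356 \cdot 10^{9}$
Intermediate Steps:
$r{\left(m,N \right)} = -2 - N$
$o = 42485$ ($o = 7 - -42478 = 7 + 42478 = 42485$)
$- (\frac{r{\left(-35,-188 \right)}}{25876} + \frac{o}{\frac{1}{9013 - 40931}}) = - (\frac{-2 - -188}{25876} + \frac{42485}{\frac{1}{9013 - 40931}}) = - (\left(-2 + 188\right) \frac{1}{25876} + \frac{42485}{\frac{1}{-31918}}) = - (186 \cdot \frac{1}{25876} + \frac{42485}{- \frac{1}{31918}}) = - (\frac{93}{12938} + 42485 \left(-31918\right)) = - (\frac{93}{12938} - 1356036230) = \left(-1\right) \left(- \frac{17544396743647}{12938}\right) = \frac{17544396743647}{12938}$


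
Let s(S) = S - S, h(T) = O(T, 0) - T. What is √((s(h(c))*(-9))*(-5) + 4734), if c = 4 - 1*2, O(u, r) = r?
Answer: 3*√526 ≈ 68.804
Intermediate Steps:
c = 2 (c = 4 - 2 = 2)
h(T) = -T (h(T) = 0 - T = -T)
s(S) = 0
√((s(h(c))*(-9))*(-5) + 4734) = √((0*(-9))*(-5) + 4734) = √(0*(-5) + 4734) = √(0 + 4734) = √4734 = 3*√526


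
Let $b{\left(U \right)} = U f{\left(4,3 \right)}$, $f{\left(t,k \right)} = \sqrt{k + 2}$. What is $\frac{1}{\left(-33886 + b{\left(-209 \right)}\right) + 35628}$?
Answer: $\frac{1742}{2816159} + \frac{209 \sqrt{5}}{2816159} \approx 0.00078452$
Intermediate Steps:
$f{\left(t,k \right)} = \sqrt{2 + k}$
$b{\left(U \right)} = U \sqrt{5}$ ($b{\left(U \right)} = U \sqrt{2 + 3} = U \sqrt{5}$)
$\frac{1}{\left(-33886 + b{\left(-209 \right)}\right) + 35628} = \frac{1}{\left(-33886 - 209 \sqrt{5}\right) + 35628} = \frac{1}{1742 - 209 \sqrt{5}}$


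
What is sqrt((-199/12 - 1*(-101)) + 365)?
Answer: sqrt(16179)/6 ≈ 21.199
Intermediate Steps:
sqrt((-199/12 - 1*(-101)) + 365) = sqrt((-199*1/12 + 101) + 365) = sqrt((-199/12 + 101) + 365) = sqrt(1013/12 + 365) = sqrt(5393/12) = sqrt(16179)/6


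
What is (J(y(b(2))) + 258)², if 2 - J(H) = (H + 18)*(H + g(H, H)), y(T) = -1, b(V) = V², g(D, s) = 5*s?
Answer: 131044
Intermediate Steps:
J(H) = 2 - 6*H*(18 + H) (J(H) = 2 - (H + 18)*(H + 5*H) = 2 - (18 + H)*6*H = 2 - 6*H*(18 + H))
(J(y(b(2))) + 258)² = ((2 - 108*(-1) - 6*(-1)²) + 258)² = ((2 + 108 - 6*1) + 258)² = ((2 + 108 - 6) + 258)² = (104 + 258)² = 362² = 131044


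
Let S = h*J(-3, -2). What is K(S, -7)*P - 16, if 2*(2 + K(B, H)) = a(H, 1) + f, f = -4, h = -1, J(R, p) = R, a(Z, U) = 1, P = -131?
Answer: 885/2 ≈ 442.50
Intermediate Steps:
S = 3 (S = -1*(-3) = 3)
K(B, H) = -7/2 (K(B, H) = -2 + (1 - 4)/2 = -2 + (½)*(-3) = -2 - 3/2 = -7/2)
K(S, -7)*P - 16 = -7/2*(-131) - 16 = 917/2 - 16 = 885/2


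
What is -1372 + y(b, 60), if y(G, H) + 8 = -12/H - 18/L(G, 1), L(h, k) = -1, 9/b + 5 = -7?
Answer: -6811/5 ≈ -1362.2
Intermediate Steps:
b = -3/4 (b = 9/(-5 - 7) = 9/(-12) = 9*(-1/12) = -3/4 ≈ -0.75000)
y(G, H) = 10 - 12/H (y(G, H) = -8 + (-12/H - 18/(-1)) = -8 + (-12/H - 18*(-1)) = -8 + (-12/H + 18) = -8 + (18 - 12/H) = 10 - 12/H)
-1372 + y(b, 60) = -1372 + (10 - 12/60) = -1372 + (10 - 12*1/60) = -1372 + (10 - 1/5) = -1372 + 49/5 = -6811/5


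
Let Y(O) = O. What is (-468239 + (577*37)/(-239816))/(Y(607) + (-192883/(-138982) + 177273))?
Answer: -7803229542395143/2964402872544044 ≈ -2.6323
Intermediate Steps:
(-468239 + (577*37)/(-239816))/(Y(607) + (-192883/(-138982) + 177273)) = (-468239 + (577*37)/(-239816))/(607 + (-192883/(-138982) + 177273)) = (-468239 + 21349*(-1/239816))/(607 + (-192883*(-1/138982) + 177273)) = (-468239 - 21349/239816)/(607 + (192883/138982 + 177273)) = -112291225373/(239816*(607 + 24637948969/138982)) = -112291225373/(239816*24722311043/138982) = -112291225373/239816*138982/24722311043 = -7803229542395143/2964402872544044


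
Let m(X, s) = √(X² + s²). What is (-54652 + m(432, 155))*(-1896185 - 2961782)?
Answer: 265497612484 - 4857967*√210649 ≈ 2.6327e+11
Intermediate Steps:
(-54652 + m(432, 155))*(-1896185 - 2961782) = (-54652 + √(432² + 155²))*(-1896185 - 2961782) = (-54652 + √(186624 + 24025))*(-4857967) = (-54652 + √210649)*(-4857967) = 265497612484 - 4857967*√210649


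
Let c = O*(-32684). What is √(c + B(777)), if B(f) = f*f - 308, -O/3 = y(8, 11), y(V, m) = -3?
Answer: √309265 ≈ 556.12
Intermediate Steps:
O = 9 (O = -3*(-3) = 9)
c = -294156 (c = 9*(-32684) = -294156)
B(f) = -308 + f² (B(f) = f² - 308 = -308 + f²)
√(c + B(777)) = √(-294156 + (-308 + 777²)) = √(-294156 + (-308 + 603729)) = √(-294156 + 603421) = √309265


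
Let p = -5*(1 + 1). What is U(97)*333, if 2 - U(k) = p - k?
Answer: 36297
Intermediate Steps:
p = -10 (p = -5*2 = -10)
U(k) = 12 + k (U(k) = 2 - (-10 - k) = 2 + (10 + k) = 12 + k)
U(97)*333 = (12 + 97)*333 = 109*333 = 36297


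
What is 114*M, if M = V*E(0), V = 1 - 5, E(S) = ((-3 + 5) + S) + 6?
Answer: -3648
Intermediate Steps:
E(S) = 8 + S (E(S) = (2 + S) + 6 = 8 + S)
V = -4
M = -32 (M = -4*(8 + 0) = -4*8 = -32)
114*M = 114*(-32) = -3648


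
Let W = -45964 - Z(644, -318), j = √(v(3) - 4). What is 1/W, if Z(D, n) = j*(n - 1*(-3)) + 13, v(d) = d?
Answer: -45977/2113983754 - 315*I/2113983754 ≈ -2.1749e-5 - 1.4901e-7*I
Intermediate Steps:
j = I (j = √(3 - 4) = √(-1) = I ≈ 1.0*I)
Z(D, n) = 13 + I*(3 + n) (Z(D, n) = I*(n - 1*(-3)) + 13 = I*(n + 3) + 13 = I*(3 + n) + 13 = 13 + I*(3 + n))
W = -45977 + 315*I (W = -45964 - (13 + 3*I + I*(-318)) = -45964 - (13 + 3*I - 318*I) = -45964 - (13 - 315*I) = -45964 + (-13 + 315*I) = -45977 + 315*I ≈ -45977.0 + 315.0*I)
1/W = 1/(-45977 + 315*I) = (-45977 - 315*I)/2113983754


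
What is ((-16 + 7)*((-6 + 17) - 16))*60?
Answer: 2700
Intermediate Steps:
((-16 + 7)*((-6 + 17) - 16))*60 = -9*(11 - 16)*60 = -9*(-5)*60 = 45*60 = 2700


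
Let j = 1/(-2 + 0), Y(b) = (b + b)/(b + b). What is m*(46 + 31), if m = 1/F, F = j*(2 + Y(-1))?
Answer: -154/3 ≈ -51.333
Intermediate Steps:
Y(b) = 1 (Y(b) = (2*b)/((2*b)) = (2*b)*(1/(2*b)) = 1)
j = -1/2 (j = 1/(-2) = -1/2 ≈ -0.50000)
F = -3/2 (F = -(2 + 1)/2 = -1/2*3 = -3/2 ≈ -1.5000)
m = -2/3 (m = 1/(-3/2) = -2/3 ≈ -0.66667)
m*(46 + 31) = -2*(46 + 31)/3 = -2/3*77 = -154/3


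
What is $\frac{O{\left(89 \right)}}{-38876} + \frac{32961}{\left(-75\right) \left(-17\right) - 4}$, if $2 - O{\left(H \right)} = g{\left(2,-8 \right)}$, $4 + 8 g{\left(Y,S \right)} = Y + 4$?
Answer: $\frac{5125558447}{197645584} \approx 25.933$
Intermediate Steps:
$g{\left(Y,S \right)} = \frac{Y}{8}$ ($g{\left(Y,S \right)} = - \frac{1}{2} + \frac{Y + 4}{8} = - \frac{1}{2} + \frac{4 + Y}{8} = - \frac{1}{2} + \left(\frac{1}{2} + \frac{Y}{8}\right) = \frac{Y}{8}$)
$O{\left(H \right)} = \frac{7}{4}$ ($O{\left(H \right)} = 2 - \frac{1}{8} \cdot 2 = 2 - \frac{1}{4} = \frac{7}{4}$)
$\frac{O{\left(89 \right)}}{-38876} + \frac{32961}{\left(-75\right) \left(-17\right) - 4} = \frac{7}{4 \left(-38876\right)} + \frac{32961}{\left(-75\right) \left(-17\right) - 4} = \frac{7}{4} \left(- \frac{1}{38876}\right) + \frac{32961}{1275 - 4} = - \frac{7}{155504} + \frac{32961}{1271} = \frac{5125558447}{197645584}$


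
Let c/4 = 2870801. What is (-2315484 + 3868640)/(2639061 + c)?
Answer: 1553156/14122265 ≈ 0.10998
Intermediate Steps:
c = 11483204 (c = 4*2870801 = 11483204)
(-2315484 + 3868640)/(2639061 + c) = (-2315484 + 3868640)/(2639061 + 11483204) = 1553156/14122265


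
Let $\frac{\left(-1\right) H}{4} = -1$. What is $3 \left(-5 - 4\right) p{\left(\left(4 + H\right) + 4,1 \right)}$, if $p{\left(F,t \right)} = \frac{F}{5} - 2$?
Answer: $- \frac{54}{5} \approx -10.8$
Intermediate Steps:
$H = 4$ ($H = \left(-4\right) \left(-1\right) = 4$)
$p{\left(F,t \right)} = -2 + \frac{F}{5}$ ($p{\left(F,t \right)} = F \frac{1}{5} - 2 = \frac{F}{5} - 2 = -2 + \frac{F}{5}$)
$3 \left(-5 - 4\right) p{\left(\left(4 + H\right) + 4,1 \right)} = 3 \left(-5 - 4\right) \left(-2 + \frac{\left(4 + 4\right) + 4}{5}\right) = 3 \left(-9\right) \left(-2 + \frac{8 + 4}{5}\right) = - 27 \left(-2 + \frac{1}{5} \cdot 12\right) = - 27 \left(-2 + \frac{12}{5}\right) = \left(-27\right) \frac{2}{5} = - \frac{54}{5}$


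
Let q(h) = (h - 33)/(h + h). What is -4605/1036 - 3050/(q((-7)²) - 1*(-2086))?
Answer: -312781255/52950996 ≈ -5.9070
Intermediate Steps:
q(h) = (-33 + h)/(2*h) (q(h) = (-33 + h)/((2*h)) = (-33 + h)*(1/(2*h)) = (-33 + h)/(2*h))
-4605/1036 - 3050/(q((-7)²) - 1*(-2086)) = -4605/1036 - 3050/((-33 + (-7)²)/(2*((-7)²)) - 1*(-2086)) = -4605*1/1036 - 3050/((½)*(-33 + 49)/49 + 2086) = -4605/1036 - 3050/((½)*(1/49)*16 + 2086) = -4605/1036 - 3050/(8/49 + 2086) = -4605/1036 - 3050/102222/49 = -4605/1036 - 3050*49/102222 = -4605/1036 - 74725/51111 = -312781255/52950996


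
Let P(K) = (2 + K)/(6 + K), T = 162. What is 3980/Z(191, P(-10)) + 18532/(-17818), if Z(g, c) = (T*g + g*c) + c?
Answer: -127404448/139541667 ≈ -0.91302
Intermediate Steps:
P(K) = (2 + K)/(6 + K)
Z(g, c) = c + 162*g + c*g (Z(g, c) = (162*g + g*c) + c = (162*g + c*g) + c = c + 162*g + c*g)
3980/Z(191, P(-10)) + 18532/(-17818) = 3980/((2 - 10)/(6 - 10) + 162*191 + ((2 - 10)/(6 - 10))*191) + 18532/(-17818) = 3980/(-8/(-4) + 30942 + (-8/(-4))*191) + 18532*(-1/17818) = 3980/(-¼*(-8) + 30942 - ¼*(-8)*191) - 9266/8909 = 3980/(2 + 30942 + 2*191) - 9266/8909 = 3980/(2 + 30942 + 382) - 9266/8909 = 3980/31326 - 9266/8909 = 3980*(1/31326) - 9266/8909 = 1990/15663 - 9266/8909 = -127404448/139541667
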